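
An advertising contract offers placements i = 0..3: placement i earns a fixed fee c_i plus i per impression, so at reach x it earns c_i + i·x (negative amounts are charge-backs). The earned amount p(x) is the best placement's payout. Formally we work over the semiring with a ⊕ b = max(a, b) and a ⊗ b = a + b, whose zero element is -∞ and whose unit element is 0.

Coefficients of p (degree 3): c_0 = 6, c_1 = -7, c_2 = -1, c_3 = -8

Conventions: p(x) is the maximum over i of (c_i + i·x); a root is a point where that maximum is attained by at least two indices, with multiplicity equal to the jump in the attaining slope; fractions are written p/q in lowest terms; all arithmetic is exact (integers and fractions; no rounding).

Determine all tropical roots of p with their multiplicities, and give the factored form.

hull edge (i=0, c=6) to (i=2, c=-1): slope -7/2, span 2
hull edge (i=2, c=-1) to (i=3, c=-8): slope -7, span 1
Factored form: p(x) = -8 ⊗ (x ⊕ 7/2) ⊗ (x ⊕ 7/2) ⊗ (x ⊕ 7)
Answer: roots = 7/2 (mult 2), 7 (mult 1)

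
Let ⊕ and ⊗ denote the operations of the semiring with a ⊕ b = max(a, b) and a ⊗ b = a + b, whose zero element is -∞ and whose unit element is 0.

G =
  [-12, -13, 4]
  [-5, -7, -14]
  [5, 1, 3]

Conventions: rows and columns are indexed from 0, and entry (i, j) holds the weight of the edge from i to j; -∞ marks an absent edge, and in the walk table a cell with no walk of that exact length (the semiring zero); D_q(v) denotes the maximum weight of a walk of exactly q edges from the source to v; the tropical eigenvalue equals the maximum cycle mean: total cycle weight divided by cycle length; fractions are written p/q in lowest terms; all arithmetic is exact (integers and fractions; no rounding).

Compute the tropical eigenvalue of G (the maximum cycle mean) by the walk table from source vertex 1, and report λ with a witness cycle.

q=0: [-∞, 0, -∞]
q=1: [-5, -7, -14]
q=2: [-9, -13, -1]
q=3: [4, 0, 2]
Optimal cycle mean attained by: cycle 0->2->0, total 4 + 5, length 2.
Answer: λ = 9/2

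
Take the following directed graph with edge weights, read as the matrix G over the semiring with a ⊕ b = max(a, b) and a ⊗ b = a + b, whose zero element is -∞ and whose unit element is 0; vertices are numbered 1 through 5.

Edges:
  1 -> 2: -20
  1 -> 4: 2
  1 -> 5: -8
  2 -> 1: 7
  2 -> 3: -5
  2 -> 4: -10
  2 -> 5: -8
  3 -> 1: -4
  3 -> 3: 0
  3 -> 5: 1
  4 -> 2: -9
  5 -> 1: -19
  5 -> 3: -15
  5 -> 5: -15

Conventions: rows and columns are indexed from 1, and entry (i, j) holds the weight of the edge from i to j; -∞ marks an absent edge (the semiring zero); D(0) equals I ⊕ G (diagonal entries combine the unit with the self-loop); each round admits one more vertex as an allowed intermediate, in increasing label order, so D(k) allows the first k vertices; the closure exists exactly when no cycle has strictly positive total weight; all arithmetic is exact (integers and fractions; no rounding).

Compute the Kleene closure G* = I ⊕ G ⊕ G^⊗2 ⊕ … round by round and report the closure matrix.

D(0):
  [0, -20, -∞, 2, -8]
  [7, 0, -5, -10, -8]
  [-4, -∞, 0, -∞, 1]
  [-∞, -9, -∞, 0, -∞]
  [-19, -∞, -15, -∞, 0]
D(1):
  [0, -20, -∞, 2, -8]
  [7, 0, -5, 9, -1]
  [-4, -24, 0, -2, 1]
  [-∞, -9, -∞, 0, -∞]
  [-19, -39, -15, -17, 0]
D(2):
  [0, -20, -25, 2, -8]
  [7, 0, -5, 9, -1]
  [-4, -24, 0, -2, 1]
  [-2, -9, -14, 0, -10]
  [-19, -39, -15, -17, 0]
D(3):
  [0, -20, -25, 2, -8]
  [7, 0, -5, 9, -1]
  [-4, -24, 0, -2, 1]
  [-2, -9, -14, 0, -10]
  [-19, -39, -15, -17, 0]
D(4):
  [0, -7, -12, 2, -8]
  [7, 0, -5, 9, -1]
  [-4, -11, 0, -2, 1]
  [-2, -9, -14, 0, -10]
  [-19, -26, -15, -17, 0]
D(5):
  [0, -7, -12, 2, -8]
  [7, 0, -5, 9, -1]
  [-4, -11, 0, -2, 1]
  [-2, -9, -14, 0, -10]
  [-19, -26, -15, -17, 0]
Answer: G* = [[0, -7, -12, 2, -8], [7, 0, -5, 9, -1], [-4, -11, 0, -2, 1], [-2, -9, -14, 0, -10], [-19, -26, -15, -17, 0]]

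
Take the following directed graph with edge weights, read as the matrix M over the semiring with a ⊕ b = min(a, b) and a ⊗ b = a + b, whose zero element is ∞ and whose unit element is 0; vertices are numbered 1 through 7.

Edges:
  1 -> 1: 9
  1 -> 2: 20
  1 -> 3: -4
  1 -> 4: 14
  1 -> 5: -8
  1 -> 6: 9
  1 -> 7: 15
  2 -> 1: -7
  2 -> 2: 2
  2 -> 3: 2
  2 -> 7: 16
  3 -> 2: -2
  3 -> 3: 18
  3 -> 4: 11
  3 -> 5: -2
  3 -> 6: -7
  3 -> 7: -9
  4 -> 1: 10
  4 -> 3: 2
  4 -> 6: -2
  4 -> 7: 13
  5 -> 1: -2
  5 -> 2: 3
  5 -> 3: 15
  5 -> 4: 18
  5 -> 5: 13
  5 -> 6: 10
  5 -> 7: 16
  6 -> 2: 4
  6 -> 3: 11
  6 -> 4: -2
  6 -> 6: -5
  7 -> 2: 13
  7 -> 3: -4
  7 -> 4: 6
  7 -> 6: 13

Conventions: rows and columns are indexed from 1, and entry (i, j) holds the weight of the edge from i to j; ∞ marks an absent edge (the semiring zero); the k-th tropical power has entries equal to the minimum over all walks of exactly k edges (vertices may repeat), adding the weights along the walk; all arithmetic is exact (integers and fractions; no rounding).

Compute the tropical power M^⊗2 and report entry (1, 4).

M^⊗2:
  [-10, -6, 5, 7, -6, -11, -13]
  [-5, 0, -11, 7, -15, -5, -7]
  [-9, -3, -13, -9, 11, -12, 9]
  [19, 0, 6, -4, 0, -7, -7]
  [-4, 5, -6, 8, -10, 5, 6]
  [-3, -1, 0, -7, 9, -10, 2]
  [6, -6, 8, 7, -6, -11, -13]
Key observation: the optimum is the walk 1->3->4, with weight (-4) + 11 = 7.
Optimal value attained by: walk 1->3->4.
Answer: (M^⊗2)[1][4] = 7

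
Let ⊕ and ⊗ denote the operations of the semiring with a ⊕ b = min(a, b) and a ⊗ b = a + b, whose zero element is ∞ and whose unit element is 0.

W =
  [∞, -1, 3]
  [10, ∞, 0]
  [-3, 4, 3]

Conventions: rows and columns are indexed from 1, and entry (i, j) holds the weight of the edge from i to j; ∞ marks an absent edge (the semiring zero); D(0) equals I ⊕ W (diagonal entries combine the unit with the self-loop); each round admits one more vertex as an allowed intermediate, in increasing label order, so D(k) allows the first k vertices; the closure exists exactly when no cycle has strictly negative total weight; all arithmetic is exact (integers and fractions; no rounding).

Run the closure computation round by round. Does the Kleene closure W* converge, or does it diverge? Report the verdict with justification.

D(0):
  [0, -1, 3]
  [10, 0, 0]
  [-3, 4, 0]
D(1):
  [0, -1, 3]
  [10, 0, 0]
  [-3, -4, 0]
Detection: at round 2, diagonal entry (3, 3) turns strictly negative.
Key observation: the cycle 3->1->2->3 has total weight (-3) + (-1) + 0, which is strictly negative.
Answer: DIVERGES — negative cycle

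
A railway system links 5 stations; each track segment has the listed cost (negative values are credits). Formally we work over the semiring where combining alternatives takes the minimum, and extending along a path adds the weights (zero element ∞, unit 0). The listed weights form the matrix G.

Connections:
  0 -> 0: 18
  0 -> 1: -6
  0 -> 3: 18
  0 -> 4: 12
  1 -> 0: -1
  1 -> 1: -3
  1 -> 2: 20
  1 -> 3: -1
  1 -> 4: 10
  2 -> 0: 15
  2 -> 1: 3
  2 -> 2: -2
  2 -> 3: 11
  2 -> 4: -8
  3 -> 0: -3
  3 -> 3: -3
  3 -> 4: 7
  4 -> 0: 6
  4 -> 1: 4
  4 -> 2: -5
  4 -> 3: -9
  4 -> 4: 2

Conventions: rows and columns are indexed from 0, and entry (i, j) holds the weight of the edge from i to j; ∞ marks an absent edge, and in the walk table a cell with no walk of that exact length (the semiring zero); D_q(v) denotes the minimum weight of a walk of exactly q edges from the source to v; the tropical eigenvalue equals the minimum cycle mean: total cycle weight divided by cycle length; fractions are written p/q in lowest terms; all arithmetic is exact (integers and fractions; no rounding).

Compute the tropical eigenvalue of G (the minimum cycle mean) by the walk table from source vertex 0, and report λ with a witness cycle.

q=0: [0, ∞, ∞, ∞, ∞]
q=1: [18, -6, ∞, 18, 12]
q=2: [-7, -9, 7, -7, 4]
q=3: [-10, -13, -1, -10, -1]
q=4: [-14, -16, -6, -14, -9]
q=5: [-17, -20, -14, -18, -14]
Optimal cycle mean attained by: cycle 2->4->2, total (-8) + (-5), length 2.
Answer: λ = -13/2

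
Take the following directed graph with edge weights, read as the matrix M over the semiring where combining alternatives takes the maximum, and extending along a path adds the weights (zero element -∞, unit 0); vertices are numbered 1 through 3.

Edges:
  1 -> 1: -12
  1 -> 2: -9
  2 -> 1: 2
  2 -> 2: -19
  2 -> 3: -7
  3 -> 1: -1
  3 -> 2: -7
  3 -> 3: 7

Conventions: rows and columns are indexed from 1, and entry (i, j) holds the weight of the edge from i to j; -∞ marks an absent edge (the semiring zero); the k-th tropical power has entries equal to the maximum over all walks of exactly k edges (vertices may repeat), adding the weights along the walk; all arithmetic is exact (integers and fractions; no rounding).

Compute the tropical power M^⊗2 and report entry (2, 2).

M^⊗2:
  [-7, -21, -16]
  [-8, -7, 0]
  [6, 0, 14]
Key observation: the optimum is the walk 2->1->2, with weight 2 + (-9) = -7.
Optimal value attained by: walk 2->1->2.
Answer: (M^⊗2)[2][2] = -7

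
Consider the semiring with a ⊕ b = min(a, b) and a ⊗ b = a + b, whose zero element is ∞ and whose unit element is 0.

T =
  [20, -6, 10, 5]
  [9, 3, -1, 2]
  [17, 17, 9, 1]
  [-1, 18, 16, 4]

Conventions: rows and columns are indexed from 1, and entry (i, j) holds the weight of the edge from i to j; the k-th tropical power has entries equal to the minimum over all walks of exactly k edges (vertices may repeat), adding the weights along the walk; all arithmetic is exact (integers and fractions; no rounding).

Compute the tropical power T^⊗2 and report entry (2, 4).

T^⊗2:
  [3, -3, -7, -4]
  [1, 3, 2, 0]
  [0, 11, 16, 5]
  [3, -7, 9, 4]
Key observation: the optimum is the walk 2->3->4, with weight (-1) + 1 = 0.
Optimal value attained by: walk 2->3->4.
Answer: (T^⊗2)[2][4] = 0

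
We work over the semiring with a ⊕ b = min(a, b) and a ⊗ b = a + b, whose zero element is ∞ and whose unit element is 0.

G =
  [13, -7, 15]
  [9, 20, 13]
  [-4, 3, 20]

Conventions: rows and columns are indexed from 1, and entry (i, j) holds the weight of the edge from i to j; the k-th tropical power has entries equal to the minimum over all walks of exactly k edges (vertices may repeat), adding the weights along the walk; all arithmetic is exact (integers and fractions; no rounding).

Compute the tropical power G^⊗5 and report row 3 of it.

G^⊗2:
  [2, 6, 6]
  [9, 2, 24]
  [9, -11, 11]
G^⊗3:
  [2, -5, 17]
  [11, 2, 15]
  [-2, 2, 2]
G^⊗4:
  [4, -5, 8]
  [11, 4, 15]
  [-2, -9, 13]
G^⊗5:
  [4, -3, 8]
  [11, 4, 17]
  [0, -9, 4]
Answer: row 3 of G^⊗5 = [0, -9, 4]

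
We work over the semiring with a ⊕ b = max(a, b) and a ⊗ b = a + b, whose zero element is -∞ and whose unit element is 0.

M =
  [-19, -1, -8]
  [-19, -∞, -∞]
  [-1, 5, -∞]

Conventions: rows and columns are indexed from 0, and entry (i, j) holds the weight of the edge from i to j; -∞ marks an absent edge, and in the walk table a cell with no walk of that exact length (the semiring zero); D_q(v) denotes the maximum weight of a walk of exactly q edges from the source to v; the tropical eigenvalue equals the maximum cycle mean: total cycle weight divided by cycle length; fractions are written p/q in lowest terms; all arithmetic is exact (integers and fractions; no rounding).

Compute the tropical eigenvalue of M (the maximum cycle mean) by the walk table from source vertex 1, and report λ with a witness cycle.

q=0: [-∞, 0, -∞]
q=1: [-19, -∞, -∞]
q=2: [-38, -20, -27]
q=3: [-28, -22, -46]
Optimal cycle mean attained by: cycle 0->2->0, total (-8) + (-1), length 2.
Answer: λ = -9/2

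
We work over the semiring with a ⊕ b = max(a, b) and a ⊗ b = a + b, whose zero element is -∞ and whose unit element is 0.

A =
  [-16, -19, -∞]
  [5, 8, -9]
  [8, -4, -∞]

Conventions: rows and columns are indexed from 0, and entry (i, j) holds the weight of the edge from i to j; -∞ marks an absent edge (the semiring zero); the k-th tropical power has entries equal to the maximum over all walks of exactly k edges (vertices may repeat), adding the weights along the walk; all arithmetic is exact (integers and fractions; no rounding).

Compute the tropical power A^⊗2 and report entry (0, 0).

A^⊗2:
  [-14, -11, -28]
  [13, 16, -1]
  [1, 4, -13]
Key observation: the optimum is the walk 0->1->0, with weight (-19) + 5 = -14.
Optimal value attained by: walk 0->1->0.
Answer: (A^⊗2)[0][0] = -14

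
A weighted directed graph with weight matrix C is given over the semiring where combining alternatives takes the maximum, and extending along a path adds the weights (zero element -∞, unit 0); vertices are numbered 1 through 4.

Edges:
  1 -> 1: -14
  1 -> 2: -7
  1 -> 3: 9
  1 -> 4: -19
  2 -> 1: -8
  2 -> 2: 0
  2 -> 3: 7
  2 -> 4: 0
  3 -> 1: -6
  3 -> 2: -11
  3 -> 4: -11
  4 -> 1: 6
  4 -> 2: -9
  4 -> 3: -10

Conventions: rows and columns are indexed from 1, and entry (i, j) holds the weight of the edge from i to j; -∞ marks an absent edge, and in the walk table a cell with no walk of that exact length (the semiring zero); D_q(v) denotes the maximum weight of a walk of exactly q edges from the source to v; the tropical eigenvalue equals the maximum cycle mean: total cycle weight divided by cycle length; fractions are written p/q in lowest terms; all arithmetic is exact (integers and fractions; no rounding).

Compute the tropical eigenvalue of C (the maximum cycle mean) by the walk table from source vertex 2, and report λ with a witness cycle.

q=0: [-∞, 0, -∞, -∞]
q=1: [-8, 0, 7, 0]
q=2: [6, 0, 7, 0]
q=3: [6, 0, 15, 0]
q=4: [9, 4, 15, 4]
Optimal cycle mean attained by: cycle 1->3->1, total 9 + (-6), length 2.
Answer: λ = 3/2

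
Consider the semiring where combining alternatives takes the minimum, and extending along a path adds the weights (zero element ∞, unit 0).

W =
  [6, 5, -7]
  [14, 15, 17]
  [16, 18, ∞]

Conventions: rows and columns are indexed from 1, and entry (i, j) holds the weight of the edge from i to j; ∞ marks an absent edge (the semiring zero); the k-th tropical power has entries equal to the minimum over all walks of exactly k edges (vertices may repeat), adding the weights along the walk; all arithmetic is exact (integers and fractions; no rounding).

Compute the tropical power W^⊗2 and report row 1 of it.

W^⊗2:
  [9, 11, -1]
  [20, 19, 7]
  [22, 21, 9]
Answer: row 1 of W^⊗2 = [9, 11, -1]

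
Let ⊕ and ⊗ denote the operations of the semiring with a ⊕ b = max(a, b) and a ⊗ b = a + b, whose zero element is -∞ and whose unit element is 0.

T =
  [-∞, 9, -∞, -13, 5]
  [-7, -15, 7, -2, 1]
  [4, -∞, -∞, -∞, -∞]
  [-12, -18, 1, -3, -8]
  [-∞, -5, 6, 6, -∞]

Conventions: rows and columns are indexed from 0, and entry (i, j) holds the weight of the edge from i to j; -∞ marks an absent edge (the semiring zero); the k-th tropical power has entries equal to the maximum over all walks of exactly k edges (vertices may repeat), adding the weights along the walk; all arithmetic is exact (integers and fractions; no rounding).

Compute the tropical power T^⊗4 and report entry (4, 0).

T^⊗2:
  [2, 0, 16, 11, 10]
  [11, 2, 7, 7, -2]
  [-∞, 13, -∞, -9, 9]
  [5, -3, -2, -2, -7]
  [10, -12, 7, 3, -2]
T^⊗3:
  [20, 11, 16, 16, 7]
  [11, 20, 9, 4, 16]
  [6, 4, 20, 15, 14]
  [2, 14, 4, -1, 10]
  [11, 19, 4, 4, 15]
T^⊗4:
  [20, 29, 18, 13, 25]
  [13, 20, 27, 22, 21]
  [24, 15, 20, 20, 11]
  [8, 11, 21, 16, 15]
  [12, 20, 26, 21, 20]
Key observation: the optimum is the walk 4->2->0->1->0, with weight 6 + 4 + 9 + (-7) = 12.
Optimal value attained by: walk 4->2->0->1->0.
Answer: (T^⊗4)[4][0] = 12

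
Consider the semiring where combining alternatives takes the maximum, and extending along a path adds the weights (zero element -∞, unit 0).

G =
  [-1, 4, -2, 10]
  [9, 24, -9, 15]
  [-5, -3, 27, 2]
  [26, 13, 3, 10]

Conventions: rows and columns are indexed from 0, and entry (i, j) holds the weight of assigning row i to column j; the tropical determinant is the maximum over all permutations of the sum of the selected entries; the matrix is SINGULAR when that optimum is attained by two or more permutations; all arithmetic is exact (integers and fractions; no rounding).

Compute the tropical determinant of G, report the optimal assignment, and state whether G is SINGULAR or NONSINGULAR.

σ = (0, 1, 2, 3): (-1) + 24 + 27 + 10 = 60
σ = (0, 1, 3, 2): (-1) + 24 + 2 + 3 = 28
σ = (0, 2, 1, 3): (-1) + (-9) + (-3) + 10 = -3
σ = (0, 2, 3, 1): (-1) + (-9) + 2 + 13 = 5
σ = (0, 3, 1, 2): (-1) + 15 + (-3) + 3 = 14
σ = (0, 3, 2, 1): (-1) + 15 + 27 + 13 = 54
σ = (1, 0, 2, 3): 4 + 9 + 27 + 10 = 50
σ = (1, 0, 3, 2): 4 + 9 + 2 + 3 = 18
σ = (1, 2, 0, 3): 4 + (-9) + (-5) + 10 = 0
σ = (1, 2, 3, 0): 4 + (-9) + 2 + 26 = 23
σ = (1, 3, 0, 2): 4 + 15 + (-5) + 3 = 17
σ = (1, 3, 2, 0): 4 + 15 + 27 + 26 = 72
σ = (2, 0, 1, 3): (-2) + 9 + (-3) + 10 = 14
σ = (2, 0, 3, 1): (-2) + 9 + 2 + 13 = 22
σ = (2, 1, 0, 3): (-2) + 24 + (-5) + 10 = 27
σ = (2, 1, 3, 0): (-2) + 24 + 2 + 26 = 50
σ = (2, 3, 0, 1): (-2) + 15 + (-5) + 13 = 21
σ = (2, 3, 1, 0): (-2) + 15 + (-3) + 26 = 36
σ = (3, 0, 1, 2): 10 + 9 + (-3) + 3 = 19
σ = (3, 0, 2, 1): 10 + 9 + 27 + 13 = 59
σ = (3, 1, 0, 2): 10 + 24 + (-5) + 3 = 32
σ = (3, 1, 2, 0): 10 + 24 + 27 + 26 = 87
σ = (3, 2, 0, 1): 10 + (-9) + (-5) + 13 = 9
σ = (3, 2, 1, 0): 10 + (-9) + (-3) + 26 = 24
Optimal value attained by: σ = (3, 1, 2, 0).
Answer: det⊕(G) = 87; verdict: NONSINGULAR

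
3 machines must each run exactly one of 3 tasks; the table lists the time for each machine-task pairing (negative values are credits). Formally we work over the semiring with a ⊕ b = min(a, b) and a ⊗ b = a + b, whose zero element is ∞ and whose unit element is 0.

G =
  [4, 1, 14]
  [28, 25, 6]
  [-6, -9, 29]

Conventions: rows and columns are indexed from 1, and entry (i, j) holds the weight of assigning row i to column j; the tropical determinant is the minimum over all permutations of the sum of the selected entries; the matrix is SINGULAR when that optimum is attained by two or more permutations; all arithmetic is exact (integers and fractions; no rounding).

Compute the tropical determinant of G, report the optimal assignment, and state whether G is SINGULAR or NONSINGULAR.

σ = (1, 2, 3): 4 + 25 + 29 = 58
σ = (1, 3, 2): 4 + 6 + (-9) = 1
σ = (2, 1, 3): 1 + 28 + 29 = 58
σ = (2, 3, 1): 1 + 6 + (-6) = 1
σ = (3, 1, 2): 14 + 28 + (-9) = 33
σ = (3, 2, 1): 14 + 25 + (-6) = 33
Optimal value attained by: σ = (1, 3, 2).
Answer: det⊕(G) = 1; verdict: SINGULAR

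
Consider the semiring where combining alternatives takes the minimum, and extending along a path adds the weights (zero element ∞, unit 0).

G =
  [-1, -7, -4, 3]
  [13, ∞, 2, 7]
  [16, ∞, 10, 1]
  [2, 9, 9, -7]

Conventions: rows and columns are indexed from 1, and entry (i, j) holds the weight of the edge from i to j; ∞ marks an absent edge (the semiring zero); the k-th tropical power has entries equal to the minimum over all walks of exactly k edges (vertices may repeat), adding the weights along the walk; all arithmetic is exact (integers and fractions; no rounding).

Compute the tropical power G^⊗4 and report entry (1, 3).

G^⊗2:
  [-2, -8, -5, -4]
  [9, 6, 9, 0]
  [3, 9, 10, -6]
  [-5, -5, -2, -14]
G^⊗3:
  [-3, -9, -6, -11]
  [2, 2, 5, -7]
  [-4, -4, -1, -13]
  [-12, -12, -9, -21]
G^⊗4:
  [-9, -10, -7, -18]
  [-5, -5, -2, -14]
  [-11, -11, -8, -20]
  [-19, -19, -16, -28]
Key observation: the optimum is the walk 1->1->1->1->3, with weight (-1) + (-1) + (-1) + (-4) = -7.
Optimal value attained by: walk 1->1->1->1->3.
Answer: (G^⊗4)[1][3] = -7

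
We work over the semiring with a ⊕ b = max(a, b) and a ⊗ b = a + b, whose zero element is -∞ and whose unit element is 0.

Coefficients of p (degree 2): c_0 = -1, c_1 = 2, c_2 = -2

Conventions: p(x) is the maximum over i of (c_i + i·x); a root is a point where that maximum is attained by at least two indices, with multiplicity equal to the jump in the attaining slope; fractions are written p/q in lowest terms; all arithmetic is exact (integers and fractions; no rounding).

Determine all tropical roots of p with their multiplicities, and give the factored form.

hull edge (i=0, c=-1) to (i=1, c=2): slope 3, span 1
hull edge (i=1, c=2) to (i=2, c=-2): slope -4, span 1
Factored form: p(x) = -2 ⊗ (x ⊕ (-3)) ⊗ (x ⊕ 4)
Answer: roots = -3 (mult 1), 4 (mult 1)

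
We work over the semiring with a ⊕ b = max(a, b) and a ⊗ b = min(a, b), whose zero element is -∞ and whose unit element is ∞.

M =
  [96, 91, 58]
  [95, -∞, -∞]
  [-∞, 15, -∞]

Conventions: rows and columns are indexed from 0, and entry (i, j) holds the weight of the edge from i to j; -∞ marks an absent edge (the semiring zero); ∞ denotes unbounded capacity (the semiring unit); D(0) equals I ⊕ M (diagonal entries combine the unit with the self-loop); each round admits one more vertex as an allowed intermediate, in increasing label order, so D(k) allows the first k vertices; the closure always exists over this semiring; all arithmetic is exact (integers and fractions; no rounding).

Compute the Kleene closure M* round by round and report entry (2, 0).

D(0):
  [∞, 91, 58]
  [95, ∞, -∞]
  [-∞, 15, ∞]
D(1):
  [∞, 91, 58]
  [95, ∞, 58]
  [-∞, 15, ∞]
D(2):
  [∞, 91, 58]
  [95, ∞, 58]
  [15, 15, ∞]
D(3):
  [∞, 91, 58]
  [95, ∞, 58]
  [15, 15, ∞]
Answer: M*[2][0] = 15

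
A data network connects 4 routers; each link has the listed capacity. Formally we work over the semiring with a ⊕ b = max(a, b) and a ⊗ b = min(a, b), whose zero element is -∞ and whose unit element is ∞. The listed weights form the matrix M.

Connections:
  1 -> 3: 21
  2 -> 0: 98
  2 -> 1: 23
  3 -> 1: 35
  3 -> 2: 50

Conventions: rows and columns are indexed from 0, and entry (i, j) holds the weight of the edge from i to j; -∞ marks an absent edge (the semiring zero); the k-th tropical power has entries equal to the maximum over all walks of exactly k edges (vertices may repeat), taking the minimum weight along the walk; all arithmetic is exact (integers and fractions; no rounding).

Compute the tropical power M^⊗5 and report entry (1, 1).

M^⊗2:
  [-∞, -∞, -∞, -∞]
  [-∞, 21, 21, -∞]
  [-∞, -∞, -∞, 21]
  [50, 23, -∞, 21]
M^⊗3:
  [-∞, -∞, -∞, -∞]
  [21, 21, -∞, 21]
  [-∞, 21, 21, -∞]
  [-∞, 21, 21, 21]
M^⊗4:
  [-∞, -∞, -∞, -∞]
  [-∞, 21, 21, 21]
  [21, 21, -∞, 21]
  [21, 21, 21, 21]
M^⊗5:
  [-∞, -∞, -∞, -∞]
  [21, 21, 21, 21]
  [-∞, 21, 21, 21]
  [21, 21, 21, 21]
Key observation: the optimum is the walk 1->3->1->3->2->1, with weight 21 min 35 min 21 min 50 min 23 = 21.
Optimal value attained by: walk 1->3->1->3->2->1.
Answer: (M^⊗5)[1][1] = 21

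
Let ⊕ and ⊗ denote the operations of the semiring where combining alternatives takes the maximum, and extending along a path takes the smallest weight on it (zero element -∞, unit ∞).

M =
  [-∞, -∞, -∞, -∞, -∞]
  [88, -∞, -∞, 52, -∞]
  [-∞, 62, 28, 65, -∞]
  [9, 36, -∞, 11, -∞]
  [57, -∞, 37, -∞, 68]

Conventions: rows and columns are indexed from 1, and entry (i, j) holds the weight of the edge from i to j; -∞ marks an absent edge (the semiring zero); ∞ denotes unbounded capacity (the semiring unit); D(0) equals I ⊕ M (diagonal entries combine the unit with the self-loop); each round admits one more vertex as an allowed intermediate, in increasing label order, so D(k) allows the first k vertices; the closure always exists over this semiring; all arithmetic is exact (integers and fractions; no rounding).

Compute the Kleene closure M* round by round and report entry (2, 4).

D(0):
  [∞, -∞, -∞, -∞, -∞]
  [88, ∞, -∞, 52, -∞]
  [-∞, 62, ∞, 65, -∞]
  [9, 36, -∞, ∞, -∞]
  [57, -∞, 37, -∞, ∞]
D(1):
  [∞, -∞, -∞, -∞, -∞]
  [88, ∞, -∞, 52, -∞]
  [-∞, 62, ∞, 65, -∞]
  [9, 36, -∞, ∞, -∞]
  [57, -∞, 37, -∞, ∞]
D(2):
  [∞, -∞, -∞, -∞, -∞]
  [88, ∞, -∞, 52, -∞]
  [62, 62, ∞, 65, -∞]
  [36, 36, -∞, ∞, -∞]
  [57, -∞, 37, -∞, ∞]
D(3):
  [∞, -∞, -∞, -∞, -∞]
  [88, ∞, -∞, 52, -∞]
  [62, 62, ∞, 65, -∞]
  [36, 36, -∞, ∞, -∞]
  [57, 37, 37, 37, ∞]
D(4):
  [∞, -∞, -∞, -∞, -∞]
  [88, ∞, -∞, 52, -∞]
  [62, 62, ∞, 65, -∞]
  [36, 36, -∞, ∞, -∞]
  [57, 37, 37, 37, ∞]
D(5):
  [∞, -∞, -∞, -∞, -∞]
  [88, ∞, -∞, 52, -∞]
  [62, 62, ∞, 65, -∞]
  [36, 36, -∞, ∞, -∞]
  [57, 37, 37, 37, ∞]
Answer: M*[2][4] = 52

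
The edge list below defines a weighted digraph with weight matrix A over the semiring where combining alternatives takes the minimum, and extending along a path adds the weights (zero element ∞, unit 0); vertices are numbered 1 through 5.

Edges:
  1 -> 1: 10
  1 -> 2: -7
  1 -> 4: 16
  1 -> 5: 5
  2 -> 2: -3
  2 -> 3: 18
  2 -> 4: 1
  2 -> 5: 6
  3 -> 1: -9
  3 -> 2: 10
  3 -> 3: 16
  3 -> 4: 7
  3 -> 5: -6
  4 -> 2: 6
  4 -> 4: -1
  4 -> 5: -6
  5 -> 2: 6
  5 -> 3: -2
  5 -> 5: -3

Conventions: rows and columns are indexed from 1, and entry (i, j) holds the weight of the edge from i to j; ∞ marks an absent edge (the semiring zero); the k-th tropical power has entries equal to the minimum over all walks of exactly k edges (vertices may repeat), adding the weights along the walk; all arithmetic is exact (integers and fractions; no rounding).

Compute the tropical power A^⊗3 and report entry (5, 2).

A^⊗2:
  [20, -10, 3, -6, -1]
  [9, -6, 4, -2, -5]
  [1, -16, -8, 6, -9]
  [∞, 0, -8, -2, -9]
  [-11, 3, -5, 5, -8]
A^⊗3:
  [-6, -13, -3, -9, -12]
  [-5, -9, -7, -5, -8]
  [-17, -19, -11, -15, -14]
  [-17, -3, -11, -3, -14]
  [-14, -18, -10, 2, -11]
Key observation: the optimum is the walk 5->3->1->2, with weight (-2) + (-9) + (-7) = -18.
Optimal value attained by: walk 5->3->1->2.
Answer: (A^⊗3)[5][2] = -18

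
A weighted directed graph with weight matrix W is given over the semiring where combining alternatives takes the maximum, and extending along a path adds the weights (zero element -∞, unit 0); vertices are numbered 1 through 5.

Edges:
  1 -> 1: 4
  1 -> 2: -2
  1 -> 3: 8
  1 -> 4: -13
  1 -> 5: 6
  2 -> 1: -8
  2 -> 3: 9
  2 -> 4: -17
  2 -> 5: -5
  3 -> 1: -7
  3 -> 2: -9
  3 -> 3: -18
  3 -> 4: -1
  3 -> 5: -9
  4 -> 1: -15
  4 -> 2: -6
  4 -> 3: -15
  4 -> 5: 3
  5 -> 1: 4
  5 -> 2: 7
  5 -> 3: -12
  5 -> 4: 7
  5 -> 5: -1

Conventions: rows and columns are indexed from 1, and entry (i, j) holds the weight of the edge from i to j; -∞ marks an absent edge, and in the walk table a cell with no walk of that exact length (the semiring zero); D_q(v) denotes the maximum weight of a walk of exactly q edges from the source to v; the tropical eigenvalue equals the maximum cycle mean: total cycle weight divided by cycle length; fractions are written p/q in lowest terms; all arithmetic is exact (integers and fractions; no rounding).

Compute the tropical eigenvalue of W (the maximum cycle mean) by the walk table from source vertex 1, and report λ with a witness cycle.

q=0: [0, -∞, -∞, -∞, -∞]
q=1: [4, -2, 8, -13, 6]
q=2: [10, 13, 12, 13, 10]
q=3: [14, 17, 22, 17, 16]
q=4: [20, 23, 26, 23, 20]
q=5: [24, 27, 32, 27, 26]
Optimal cycle mean attained by: cycle 1->5->1, total 6 + 4, length 2.
Answer: λ = 5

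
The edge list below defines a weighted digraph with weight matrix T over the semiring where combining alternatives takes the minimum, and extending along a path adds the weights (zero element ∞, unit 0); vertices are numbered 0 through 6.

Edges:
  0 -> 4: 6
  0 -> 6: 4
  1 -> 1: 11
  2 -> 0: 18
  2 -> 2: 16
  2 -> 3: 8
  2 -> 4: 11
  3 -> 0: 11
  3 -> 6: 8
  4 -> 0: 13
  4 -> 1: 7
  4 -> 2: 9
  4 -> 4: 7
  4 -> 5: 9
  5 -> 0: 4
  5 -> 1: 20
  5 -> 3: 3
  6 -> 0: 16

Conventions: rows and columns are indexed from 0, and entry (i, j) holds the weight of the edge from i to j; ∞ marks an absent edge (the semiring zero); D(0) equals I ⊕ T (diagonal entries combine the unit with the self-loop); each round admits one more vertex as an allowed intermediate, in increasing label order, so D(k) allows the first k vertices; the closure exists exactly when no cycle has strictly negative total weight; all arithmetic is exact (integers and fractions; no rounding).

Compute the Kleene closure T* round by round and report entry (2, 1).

D(0):
  [0, ∞, ∞, ∞, 6, ∞, 4]
  [∞, 0, ∞, ∞, ∞, ∞, ∞]
  [18, ∞, 0, 8, 11, ∞, ∞]
  [11, ∞, ∞, 0, ∞, ∞, 8]
  [13, 7, 9, ∞, 0, 9, ∞]
  [4, 20, ∞, 3, ∞, 0, ∞]
  [16, ∞, ∞, ∞, ∞, ∞, 0]
D(1):
  [0, ∞, ∞, ∞, 6, ∞, 4]
  [∞, 0, ∞, ∞, ∞, ∞, ∞]
  [18, ∞, 0, 8, 11, ∞, 22]
  [11, ∞, ∞, 0, 17, ∞, 8]
  [13, 7, 9, ∞, 0, 9, 17]
  [4, 20, ∞, 3, 10, 0, 8]
  [16, ∞, ∞, ∞, 22, ∞, 0]
D(2):
  [0, ∞, ∞, ∞, 6, ∞, 4]
  [∞, 0, ∞, ∞, ∞, ∞, ∞]
  [18, ∞, 0, 8, 11, ∞, 22]
  [11, ∞, ∞, 0, 17, ∞, 8]
  [13, 7, 9, ∞, 0, 9, 17]
  [4, 20, ∞, 3, 10, 0, 8]
  [16, ∞, ∞, ∞, 22, ∞, 0]
D(3):
  [0, ∞, ∞, ∞, 6, ∞, 4]
  [∞, 0, ∞, ∞, ∞, ∞, ∞]
  [18, ∞, 0, 8, 11, ∞, 22]
  [11, ∞, ∞, 0, 17, ∞, 8]
  [13, 7, 9, 17, 0, 9, 17]
  [4, 20, ∞, 3, 10, 0, 8]
  [16, ∞, ∞, ∞, 22, ∞, 0]
D(4):
  [0, ∞, ∞, ∞, 6, ∞, 4]
  [∞, 0, ∞, ∞, ∞, ∞, ∞]
  [18, ∞, 0, 8, 11, ∞, 16]
  [11, ∞, ∞, 0, 17, ∞, 8]
  [13, 7, 9, 17, 0, 9, 17]
  [4, 20, ∞, 3, 10, 0, 8]
  [16, ∞, ∞, ∞, 22, ∞, 0]
D(5):
  [0, 13, 15, 23, 6, 15, 4]
  [∞, 0, ∞, ∞, ∞, ∞, ∞]
  [18, 18, 0, 8, 11, 20, 16]
  [11, 24, 26, 0, 17, 26, 8]
  [13, 7, 9, 17, 0, 9, 17]
  [4, 17, 19, 3, 10, 0, 8]
  [16, 29, 31, 39, 22, 31, 0]
D(6):
  [0, 13, 15, 18, 6, 15, 4]
  [∞, 0, ∞, ∞, ∞, ∞, ∞]
  [18, 18, 0, 8, 11, 20, 16]
  [11, 24, 26, 0, 17, 26, 8]
  [13, 7, 9, 12, 0, 9, 17]
  [4, 17, 19, 3, 10, 0, 8]
  [16, 29, 31, 34, 22, 31, 0]
D(7):
  [0, 13, 15, 18, 6, 15, 4]
  [∞, 0, ∞, ∞, ∞, ∞, ∞]
  [18, 18, 0, 8, 11, 20, 16]
  [11, 24, 26, 0, 17, 26, 8]
  [13, 7, 9, 12, 0, 9, 17]
  [4, 17, 19, 3, 10, 0, 8]
  [16, 29, 31, 34, 22, 31, 0]
Answer: T*[2][1] = 18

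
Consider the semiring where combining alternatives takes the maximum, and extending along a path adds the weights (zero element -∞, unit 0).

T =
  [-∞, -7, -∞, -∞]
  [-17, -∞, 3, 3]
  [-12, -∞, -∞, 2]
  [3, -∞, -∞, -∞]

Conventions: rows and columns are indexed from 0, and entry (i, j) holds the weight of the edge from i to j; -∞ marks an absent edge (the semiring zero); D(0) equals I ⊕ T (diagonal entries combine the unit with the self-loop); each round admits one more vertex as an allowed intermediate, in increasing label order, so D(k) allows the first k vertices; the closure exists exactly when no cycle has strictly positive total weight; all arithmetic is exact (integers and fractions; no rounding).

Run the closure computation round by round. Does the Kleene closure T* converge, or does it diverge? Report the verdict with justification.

D(0):
  [0, -7, -∞, -∞]
  [-17, 0, 3, 3]
  [-12, -∞, 0, 2]
  [3, -∞, -∞, 0]
D(1):
  [0, -7, -∞, -∞]
  [-17, 0, 3, 3]
  [-12, -19, 0, 2]
  [3, -4, -∞, 0]
D(2):
  [0, -7, -4, -4]
  [-17, 0, 3, 3]
  [-12, -19, 0, 2]
  [3, -4, -1, 0]
Detection: at round 3, diagonal entry (3, 3) turns strictly positive.
Key observation: the cycle 3->0->1->2->3 has total weight 3 + (-7) + 3 + 2, which is strictly positive.
Answer: DIVERGES — positive cycle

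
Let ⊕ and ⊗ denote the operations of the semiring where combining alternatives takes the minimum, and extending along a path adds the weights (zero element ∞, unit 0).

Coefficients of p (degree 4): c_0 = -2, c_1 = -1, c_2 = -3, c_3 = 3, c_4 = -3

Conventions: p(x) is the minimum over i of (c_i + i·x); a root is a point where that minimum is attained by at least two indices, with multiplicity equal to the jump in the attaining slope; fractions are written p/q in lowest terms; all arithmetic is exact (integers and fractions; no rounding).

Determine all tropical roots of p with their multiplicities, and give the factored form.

hull edge (i=0, c=-2) to (i=2, c=-3): slope -1/2, span 2
hull edge (i=2, c=-3) to (i=4, c=-3): slope 0, span 2
Factored form: p(x) = -3 ⊗ (x ⊕ 0) ⊗ (x ⊕ 0) ⊗ (x ⊕ 1/2) ⊗ (x ⊕ 1/2)
Answer: roots = 0 (mult 2), 1/2 (mult 2)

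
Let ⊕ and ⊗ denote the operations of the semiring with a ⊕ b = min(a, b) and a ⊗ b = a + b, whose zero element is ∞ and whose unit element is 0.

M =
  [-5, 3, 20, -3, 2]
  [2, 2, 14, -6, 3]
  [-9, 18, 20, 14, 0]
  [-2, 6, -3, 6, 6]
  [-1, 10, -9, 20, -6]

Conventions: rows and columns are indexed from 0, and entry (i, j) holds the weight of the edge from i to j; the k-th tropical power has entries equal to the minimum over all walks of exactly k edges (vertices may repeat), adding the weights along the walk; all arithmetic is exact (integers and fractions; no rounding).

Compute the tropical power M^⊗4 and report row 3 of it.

M^⊗2:
  [-10, -2, -7, -8, -4]
  [-8, 0, -9, -4, -3]
  [-14, -6, -9, -12, -7]
  [-12, 1, -3, -5, -3]
  [-18, 2, -15, -4, -12]
M^⊗3:
  [-16, -7, -13, -13, -10]
  [-18, -5, -12, -11, -9]
  [-19, -11, -16, -17, -13]
  [-17, -9, -12, -15, -10]
  [-24, -15, -21, -21, -18]
M^⊗4:
  [-22, -13, -19, -19, -16]
  [-23, -15, -18, -21, -16]
  [-25, -16, -22, -22, -19]
  [-22, -14, -19, -20, -16]
  [-30, -21, -27, -27, -24]
Answer: row 3 of M^⊗4 = [-22, -14, -19, -20, -16]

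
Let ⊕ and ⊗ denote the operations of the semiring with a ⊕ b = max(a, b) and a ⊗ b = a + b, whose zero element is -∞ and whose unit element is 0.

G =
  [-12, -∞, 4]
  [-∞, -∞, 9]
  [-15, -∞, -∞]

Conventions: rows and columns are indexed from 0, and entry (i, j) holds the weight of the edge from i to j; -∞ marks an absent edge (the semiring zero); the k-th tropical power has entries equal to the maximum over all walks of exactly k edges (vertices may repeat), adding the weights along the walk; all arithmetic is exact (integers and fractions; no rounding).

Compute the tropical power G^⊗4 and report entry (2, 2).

G^⊗2:
  [-11, -∞, -8]
  [-6, -∞, -∞]
  [-27, -∞, -11]
G^⊗3:
  [-23, -∞, -7]
  [-18, -∞, -2]
  [-26, -∞, -23]
G^⊗4:
  [-22, -∞, -19]
  [-17, -∞, -14]
  [-38, -∞, -22]
Key observation: the optimum is the walk 2->0->2->0->2, with weight (-15) + 4 + (-15) + 4 = -22.
Optimal value attained by: walk 2->0->2->0->2.
Answer: (G^⊗4)[2][2] = -22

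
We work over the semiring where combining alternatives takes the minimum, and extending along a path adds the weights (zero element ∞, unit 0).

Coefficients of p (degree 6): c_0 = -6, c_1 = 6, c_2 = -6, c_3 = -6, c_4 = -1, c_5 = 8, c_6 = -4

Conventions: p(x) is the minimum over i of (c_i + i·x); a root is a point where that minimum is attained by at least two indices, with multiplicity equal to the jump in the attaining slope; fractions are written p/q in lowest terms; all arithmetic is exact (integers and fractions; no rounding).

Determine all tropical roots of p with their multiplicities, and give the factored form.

hull edge (i=0, c=-6) to (i=3, c=-6): slope 0, span 3
hull edge (i=3, c=-6) to (i=6, c=-4): slope 2/3, span 3
Factored form: p(x) = -4 ⊗ (x ⊕ (-2/3)) ⊗ (x ⊕ (-2/3)) ⊗ (x ⊕ (-2/3)) ⊗ (x ⊕ 0) ⊗ (x ⊕ 0) ⊗ (x ⊕ 0)
Answer: roots = -2/3 (mult 3), 0 (mult 3)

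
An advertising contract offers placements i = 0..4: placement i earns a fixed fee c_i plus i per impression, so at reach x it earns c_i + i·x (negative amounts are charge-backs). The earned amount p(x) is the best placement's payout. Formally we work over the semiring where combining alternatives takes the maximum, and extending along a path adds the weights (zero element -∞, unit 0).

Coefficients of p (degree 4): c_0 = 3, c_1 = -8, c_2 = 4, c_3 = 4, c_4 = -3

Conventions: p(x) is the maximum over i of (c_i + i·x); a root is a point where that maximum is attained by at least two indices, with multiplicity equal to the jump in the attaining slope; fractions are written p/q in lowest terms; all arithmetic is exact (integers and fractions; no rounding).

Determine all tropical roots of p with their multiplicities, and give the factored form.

hull edge (i=0, c=3) to (i=2, c=4): slope 1/2, span 2
hull edge (i=2, c=4) to (i=3, c=4): slope 0, span 1
hull edge (i=3, c=4) to (i=4, c=-3): slope -7, span 1
Factored form: p(x) = -3 ⊗ (x ⊕ (-1/2)) ⊗ (x ⊕ (-1/2)) ⊗ (x ⊕ 0) ⊗ (x ⊕ 7)
Answer: roots = -1/2 (mult 2), 0 (mult 1), 7 (mult 1)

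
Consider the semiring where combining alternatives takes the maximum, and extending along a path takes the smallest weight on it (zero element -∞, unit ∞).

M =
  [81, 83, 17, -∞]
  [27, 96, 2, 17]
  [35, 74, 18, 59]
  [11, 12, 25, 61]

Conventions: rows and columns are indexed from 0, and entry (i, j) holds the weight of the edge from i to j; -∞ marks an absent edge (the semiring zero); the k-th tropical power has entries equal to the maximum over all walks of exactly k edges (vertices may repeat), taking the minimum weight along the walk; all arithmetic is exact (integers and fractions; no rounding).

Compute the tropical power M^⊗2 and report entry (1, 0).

M^⊗2:
  [81, 83, 17, 17]
  [27, 96, 17, 17]
  [35, 74, 25, 59]
  [25, 25, 25, 61]
Key observation: the optimum is the walk 1->0->0, with weight 27 min 81 = 27.
Optimal value attained by: walk 1->0->0.
Answer: (M^⊗2)[1][0] = 27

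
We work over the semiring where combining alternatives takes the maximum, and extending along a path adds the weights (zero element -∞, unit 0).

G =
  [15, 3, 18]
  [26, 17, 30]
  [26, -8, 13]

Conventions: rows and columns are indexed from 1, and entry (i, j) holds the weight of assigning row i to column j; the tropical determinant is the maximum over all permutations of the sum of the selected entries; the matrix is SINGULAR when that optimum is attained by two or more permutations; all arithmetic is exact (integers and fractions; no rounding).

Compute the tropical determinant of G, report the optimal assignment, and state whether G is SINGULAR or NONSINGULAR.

σ = (1, 2, 3): 15 + 17 + 13 = 45
σ = (1, 3, 2): 15 + 30 + (-8) = 37
σ = (2, 1, 3): 3 + 26 + 13 = 42
σ = (2, 3, 1): 3 + 30 + 26 = 59
σ = (3, 1, 2): 18 + 26 + (-8) = 36
σ = (3, 2, 1): 18 + 17 + 26 = 61
Optimal value attained by: σ = (3, 2, 1).
Answer: det⊕(G) = 61; verdict: NONSINGULAR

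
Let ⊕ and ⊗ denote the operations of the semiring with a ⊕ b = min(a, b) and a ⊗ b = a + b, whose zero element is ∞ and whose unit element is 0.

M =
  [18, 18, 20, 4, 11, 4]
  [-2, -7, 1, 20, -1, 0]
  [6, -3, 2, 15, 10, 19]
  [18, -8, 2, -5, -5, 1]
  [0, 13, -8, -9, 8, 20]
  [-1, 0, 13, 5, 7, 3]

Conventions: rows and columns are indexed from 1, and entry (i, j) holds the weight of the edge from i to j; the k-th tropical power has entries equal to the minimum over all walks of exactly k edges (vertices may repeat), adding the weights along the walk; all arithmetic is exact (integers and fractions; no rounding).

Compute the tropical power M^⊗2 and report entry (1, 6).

M^⊗2:
  [3, -4, 3, -1, -1, 5]
  [-9, -14, -9, -10, -8, -7]
  [-5, -10, -2, 1, -4, -3]
  [-10, -15, -13, -14, -10, -8]
  [-2, -17, -7, -14, -14, -8]
  [-2, -7, -1, -2, -1, 0]
Key observation: the optimum is the walk 1->4->6, with weight 4 + 1 = 5.
Optimal value attained by: walk 1->4->6.
Answer: (M^⊗2)[1][6] = 5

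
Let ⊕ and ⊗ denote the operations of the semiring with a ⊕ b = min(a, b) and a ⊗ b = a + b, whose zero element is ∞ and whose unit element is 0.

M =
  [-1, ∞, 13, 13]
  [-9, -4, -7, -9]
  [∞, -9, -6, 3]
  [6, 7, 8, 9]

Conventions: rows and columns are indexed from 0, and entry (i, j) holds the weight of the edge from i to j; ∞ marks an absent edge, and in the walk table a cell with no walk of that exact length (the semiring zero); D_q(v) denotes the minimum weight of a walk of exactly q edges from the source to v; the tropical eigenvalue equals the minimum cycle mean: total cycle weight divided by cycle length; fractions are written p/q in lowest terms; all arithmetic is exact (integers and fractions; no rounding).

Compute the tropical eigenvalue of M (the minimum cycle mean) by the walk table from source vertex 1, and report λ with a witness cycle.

q=0: [∞, 0, ∞, ∞]
q=1: [-9, -4, -7, -9]
q=2: [-13, -16, -13, -13]
q=3: [-25, -22, -23, -25]
q=4: [-31, -32, -29, -31]
Optimal cycle mean attained by: cycle 1->2->1, total (-7) + (-9), length 2.
Answer: λ = -8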